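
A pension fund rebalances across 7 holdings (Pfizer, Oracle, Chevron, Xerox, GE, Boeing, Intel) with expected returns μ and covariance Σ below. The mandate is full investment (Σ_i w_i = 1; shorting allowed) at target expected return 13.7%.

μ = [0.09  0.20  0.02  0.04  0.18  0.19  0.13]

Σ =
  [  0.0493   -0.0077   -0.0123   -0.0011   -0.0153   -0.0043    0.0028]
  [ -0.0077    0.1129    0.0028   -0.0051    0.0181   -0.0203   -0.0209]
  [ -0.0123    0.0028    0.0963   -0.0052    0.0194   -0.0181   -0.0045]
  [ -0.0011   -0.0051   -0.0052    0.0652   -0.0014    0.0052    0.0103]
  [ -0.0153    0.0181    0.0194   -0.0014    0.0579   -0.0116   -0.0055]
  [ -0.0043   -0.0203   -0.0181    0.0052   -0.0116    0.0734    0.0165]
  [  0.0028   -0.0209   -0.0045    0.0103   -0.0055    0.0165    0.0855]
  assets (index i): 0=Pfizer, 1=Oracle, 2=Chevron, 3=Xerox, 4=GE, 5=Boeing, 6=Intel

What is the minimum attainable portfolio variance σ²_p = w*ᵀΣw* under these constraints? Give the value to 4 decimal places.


0.0077

u=Σ⁻¹μ = [3.9013  2.3552  0.6357  0.4604  4.1247  3.9172  1.4558]
v=Σ⁻¹𝟙 = [35.3792  13.9646  15.5971  15.3191  23.0927  23.7602  9.8265]
a=μᵀu=2.529253  b=𝟙ᵀu=16.850336  c=𝟙ᵀv=136.939513  D=ac−b²=62.420821
λ₁=(c·0.137−b)/D = (136.939513·0.137−16.850336)/62.420821 = 0.030605
λ₂=(a−b·0.137)/D = (2.529253−16.850336·0.137)/62.420821 = 0.003537
w* = 0.030605·u + 0.003537·v:
  w_0 = 0.030605·3.9013 + 0.003537·35.3792 = 0.2445  (Pfizer)
  w_1 = 0.030605·2.3552 + 0.003537·13.9646 = 0.1215  (Oracle)
  w_2 = 0.030605·0.6357 + 0.003537·15.5971 = 0.0746  (Chevron)
  w_3 = 0.030605·0.4604 + 0.003537·15.3191 = 0.0683  (Xerox)
  w_4 = 0.030605·4.1247 + 0.003537·23.0927 = 0.2079  (GE)
  w_5 = 0.030605·3.9172 + 0.003537·23.7602 = 0.2039  (Boeing)
  w_6 = 0.030605·1.4558 + 0.003537·9.8265 = 0.0793  (Intel)
Σw_i=1.0000  μᵀw=0.1370
σ²=wᵀΣw=λ₁·μ_p+λ₂ = 0.030605·0.137 + 0.003537 = 0.007729 ≈ 0.0077


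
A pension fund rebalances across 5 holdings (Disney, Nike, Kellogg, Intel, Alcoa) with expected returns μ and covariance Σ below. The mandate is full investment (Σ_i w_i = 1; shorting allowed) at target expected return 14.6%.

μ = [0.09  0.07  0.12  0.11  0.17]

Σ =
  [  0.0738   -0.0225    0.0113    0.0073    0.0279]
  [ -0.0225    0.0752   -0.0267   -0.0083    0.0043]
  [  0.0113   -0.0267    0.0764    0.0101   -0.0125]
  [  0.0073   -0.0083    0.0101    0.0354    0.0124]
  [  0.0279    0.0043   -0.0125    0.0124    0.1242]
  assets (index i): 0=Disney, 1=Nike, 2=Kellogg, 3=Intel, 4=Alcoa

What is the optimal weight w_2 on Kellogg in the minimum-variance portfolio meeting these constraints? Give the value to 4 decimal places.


0.3946

u=Σ⁻¹μ = [0.9220  2.1394  2.0256  2.4751  1.0443]
v=Σ⁻¹𝟙 = [15.4537  26.6820  17.2374  25.3996  2.8552]
a=μᵀu=0.925607  b=𝟙ᵀu=8.606408  c=𝟙ᵀv=87.627944  D=ac−b²=7.038816
λ₁=(c·0.146−b)/D = (87.627944·0.146−8.606408)/7.038816 = 0.594883
λ₂=(a−b·0.146)/D = (0.925607−8.606408·0.146)/7.038816 = -0.047015
w* = 0.594883·u + -0.047015·v:
  w_0 = 0.594883·0.9220 + -0.047015·15.4537 = -0.1781  (Disney)
  w_1 = 0.594883·2.1394 + -0.047015·26.6820 = 0.0182  (Nike)
  w_2 = 0.594883·2.0256 + -0.047015·17.2374 = 0.3946  (Kellogg)
  w_3 = 0.594883·2.4751 + -0.047015·25.3996 = 0.2782  (Intel)
  w_4 = 0.594883·1.0443 + -0.047015·2.8552 = 0.4870  (Alcoa)
Σw_i=1.0000  μᵀw=0.1460
σ²=wᵀΣw=λ₁·μ_p+λ₂ = 0.594883·0.146 + -0.047015 = 0.039838 ≈ 0.0398


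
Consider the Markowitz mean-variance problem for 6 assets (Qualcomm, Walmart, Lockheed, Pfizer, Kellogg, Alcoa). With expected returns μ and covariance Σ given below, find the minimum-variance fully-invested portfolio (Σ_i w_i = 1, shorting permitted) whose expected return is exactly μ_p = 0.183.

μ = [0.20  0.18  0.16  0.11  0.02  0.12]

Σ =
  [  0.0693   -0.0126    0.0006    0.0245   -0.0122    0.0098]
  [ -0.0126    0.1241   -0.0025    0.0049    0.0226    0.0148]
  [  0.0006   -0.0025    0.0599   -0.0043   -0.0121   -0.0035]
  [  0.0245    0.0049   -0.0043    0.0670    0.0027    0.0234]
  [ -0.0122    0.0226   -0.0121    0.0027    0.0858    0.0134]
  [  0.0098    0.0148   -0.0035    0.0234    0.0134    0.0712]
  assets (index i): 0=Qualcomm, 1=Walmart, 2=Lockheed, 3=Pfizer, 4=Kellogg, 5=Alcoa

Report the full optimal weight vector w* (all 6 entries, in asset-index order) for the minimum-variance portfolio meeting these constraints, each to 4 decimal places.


0.4072  0.2277  0.3246  -0.0218  -0.0356  0.0978

g=Σ⁻¹μ = [3.0176  1.6069  2.8802  0.2733  0.4968  0.8943]
h=Σ⁻¹𝟙 = [14.1166  6.3240  20.5105  7.7307  13.6001  6.6953]
a=μᵀg=1.500914  b=𝟙ᵀg=9.169141  c=𝟙ᵀh=68.977228  D=ac−b²=19.455711
λ₁=(c·0.183−b)/D = (68.977228·0.183−9.169141)/19.455711 = 0.177516
λ₂=(a−b·0.183)/D = (1.500914−9.169141·0.183)/19.455711 = -0.009100
w* = 0.177516·g + -0.009100·h:
  w_0 = 0.177516·3.0176 + -0.009100·14.1166 = 0.4072  (Qualcomm)
  w_1 = 0.177516·1.6069 + -0.009100·6.3240 = 0.2277  (Walmart)
  w_2 = 0.177516·2.8802 + -0.009100·20.5105 = 0.3246  (Lockheed)
  w_3 = 0.177516·0.2733 + -0.009100·7.7307 = -0.0218  (Pfizer)
  w_4 = 0.177516·0.4968 + -0.009100·13.6001 = -0.0356  (Kellogg)
  w_5 = 0.177516·0.8943 + -0.009100·6.6953 = 0.0978  (Alcoa)
Σw_i=1.0000  μᵀw=0.1830
σ²=wᵀΣw=λ₁·μ_p+λ₂ = 0.177516·0.183 + -0.009100 = 0.023386 ≈ 0.0234


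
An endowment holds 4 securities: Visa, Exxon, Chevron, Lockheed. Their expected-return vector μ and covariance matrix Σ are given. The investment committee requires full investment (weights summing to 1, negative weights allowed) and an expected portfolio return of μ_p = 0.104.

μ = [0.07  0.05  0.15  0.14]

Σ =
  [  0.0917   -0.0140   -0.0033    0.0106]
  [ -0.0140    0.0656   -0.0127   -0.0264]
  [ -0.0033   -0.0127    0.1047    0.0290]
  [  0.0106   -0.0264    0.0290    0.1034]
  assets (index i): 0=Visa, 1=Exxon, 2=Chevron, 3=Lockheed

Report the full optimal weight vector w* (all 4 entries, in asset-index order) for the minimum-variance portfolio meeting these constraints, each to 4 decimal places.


u=Σ⁻¹μ = [0.9225  1.7510  1.3027  1.3411]
v=Σ⁻¹𝟙 = [13.6699  24.8230  9.7005  11.8870]
a=μᵀu=0.535282  b=𝟙ᵀu=5.317296  c=𝟙ᵀv=60.080422  D=ac−b²=3.886323
λ₁=(c·0.104−b)/D = (60.080422·0.104−5.317296)/3.886323 = 0.239576
λ₂=(a−b·0.104)/D = (0.535282−5.317296·0.104)/3.886323 = -0.004559
w* = 0.239576·u + -0.004559·v:
  w_0 = 0.239576·0.9225 + -0.004559·13.6699 = 0.1587  (Visa)
  w_1 = 0.239576·1.7510 + -0.004559·24.8230 = 0.3063  (Exxon)
  w_2 = 0.239576·1.3027 + -0.004559·9.7005 = 0.2679  (Chevron)
  w_3 = 0.239576·1.3411 + -0.004559·11.8870 = 0.2671  (Lockheed)
Σw_i=1.0000  μᵀw=0.1040
σ²=wᵀΣw=λ₁·μ_p+λ₂ = 0.239576·0.104 + -0.004559 = 0.020357 ≈ 0.0204

0.1587  0.3063  0.2679  0.2671


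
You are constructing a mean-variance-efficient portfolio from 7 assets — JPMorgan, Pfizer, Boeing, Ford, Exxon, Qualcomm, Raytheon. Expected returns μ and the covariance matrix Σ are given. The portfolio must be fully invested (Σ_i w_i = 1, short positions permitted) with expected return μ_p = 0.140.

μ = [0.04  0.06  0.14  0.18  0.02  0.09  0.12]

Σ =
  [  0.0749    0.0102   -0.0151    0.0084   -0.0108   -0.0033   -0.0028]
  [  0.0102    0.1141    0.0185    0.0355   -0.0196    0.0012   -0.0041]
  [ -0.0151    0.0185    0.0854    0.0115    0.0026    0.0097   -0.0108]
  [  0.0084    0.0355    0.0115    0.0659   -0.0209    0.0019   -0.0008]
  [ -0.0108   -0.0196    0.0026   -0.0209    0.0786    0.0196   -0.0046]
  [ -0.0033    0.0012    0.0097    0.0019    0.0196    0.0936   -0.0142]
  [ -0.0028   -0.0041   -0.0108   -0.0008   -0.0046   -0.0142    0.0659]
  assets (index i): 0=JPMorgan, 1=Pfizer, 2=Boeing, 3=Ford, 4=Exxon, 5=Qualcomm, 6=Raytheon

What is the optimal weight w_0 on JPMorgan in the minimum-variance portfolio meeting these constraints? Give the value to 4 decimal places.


0.0591

u=Σ⁻¹μ = [0.8753  -0.4930  1.6847  2.8666  0.8621  0.9500  2.4032]
v=Σ⁻¹𝟙 = [17.6915  4.5613  13.1159  14.0871  18.6315  9.0053  21.7714]
a=μᵀu=1.148406  b=𝟙ᵀu=9.148908  c=𝟙ᵀv=98.863898  D=ac−b²=29.833338
λ₁=(c·0.140−b)/D = (98.863898·0.140−9.148908)/29.833338 = 0.157275
λ₂=(a−b·0.140)/D = (1.148406−9.148908·0.140)/29.833338 = -0.004439
w* = 0.157275·u + -0.004439·v:
  w_0 = 0.157275·0.8753 + -0.004439·17.6915 = 0.0591  (JPMorgan)
  w_1 = 0.157275·-0.4930 + -0.004439·4.5613 = -0.0978  (Pfizer)
  w_2 = 0.157275·1.6847 + -0.004439·13.1159 = 0.2067  (Boeing)
  w_3 = 0.157275·2.8666 + -0.004439·14.0871 = 0.3883  (Ford)
  w_4 = 0.157275·0.8621 + -0.004439·18.6315 = 0.0529  (Exxon)
  w_5 = 0.157275·0.9500 + -0.004439·9.0053 = 0.1094  (Qualcomm)
  w_6 = 0.157275·2.4032 + -0.004439·21.7714 = 0.2813  (Raytheon)
Σw_i=1.0000  μᵀw=0.1400
σ²=wᵀΣw=λ₁·μ_p+λ₂ = 0.157275·0.140 + -0.004439 = 0.017579 ≈ 0.0176


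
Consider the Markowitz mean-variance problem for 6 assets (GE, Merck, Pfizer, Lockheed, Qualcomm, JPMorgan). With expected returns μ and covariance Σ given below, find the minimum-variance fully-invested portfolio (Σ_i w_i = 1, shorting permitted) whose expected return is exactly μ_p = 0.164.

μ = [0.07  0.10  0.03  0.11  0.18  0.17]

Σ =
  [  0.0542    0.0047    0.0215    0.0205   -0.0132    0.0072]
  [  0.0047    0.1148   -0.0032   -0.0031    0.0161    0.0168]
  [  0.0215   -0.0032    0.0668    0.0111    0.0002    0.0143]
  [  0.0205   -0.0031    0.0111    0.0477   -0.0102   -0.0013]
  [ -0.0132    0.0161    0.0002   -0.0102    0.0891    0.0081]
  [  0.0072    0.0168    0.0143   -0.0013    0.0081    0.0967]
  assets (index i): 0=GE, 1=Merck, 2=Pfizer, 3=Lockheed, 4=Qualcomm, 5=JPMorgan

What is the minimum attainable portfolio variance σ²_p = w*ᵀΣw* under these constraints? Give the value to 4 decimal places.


0.0269

g=Σ⁻¹μ = [0.8361  0.3477  -0.5825  2.6268  2.2406  1.5691]
h=Σ⁻¹𝟙 = [10.4215  6.1866  7.4613  18.1337  13.1147  6.5324]
a=μᵀg=1.034829  b=𝟙ᵀg=7.037859  c=𝟙ᵀh=61.850163  D=ac−b²=14.472856
λ₁=(c·0.164−b)/D = (61.850163·0.164−7.037859)/14.472856 = 0.214579
λ₂=(a−b·0.164)/D = (1.034829−7.037859·0.164)/14.472856 = -0.008249
w* = 0.214579·g + -0.008249·h:
  w_0 = 0.214579·0.8361 + -0.008249·10.4215 = 0.0935  (GE)
  w_1 = 0.214579·0.3477 + -0.008249·6.1866 = 0.0236  (Merck)
  w_2 = 0.214579·-0.5825 + -0.008249·7.4613 = -0.1865  (Pfizer)
  w_3 = 0.214579·2.6268 + -0.008249·18.1337 = 0.4141  (Lockheed)
  w_4 = 0.214579·2.2406 + -0.008249·13.1147 = 0.3726  (Qualcomm)
  w_5 = 0.214579·1.5691 + -0.008249·6.5324 = 0.2828  (JPMorgan)
Σw_i=1.0000  μᵀw=0.1640
σ²=wᵀΣw=λ₁·μ_p+λ₂ = 0.214579·0.164 + -0.008249 = 0.026942 ≈ 0.0269


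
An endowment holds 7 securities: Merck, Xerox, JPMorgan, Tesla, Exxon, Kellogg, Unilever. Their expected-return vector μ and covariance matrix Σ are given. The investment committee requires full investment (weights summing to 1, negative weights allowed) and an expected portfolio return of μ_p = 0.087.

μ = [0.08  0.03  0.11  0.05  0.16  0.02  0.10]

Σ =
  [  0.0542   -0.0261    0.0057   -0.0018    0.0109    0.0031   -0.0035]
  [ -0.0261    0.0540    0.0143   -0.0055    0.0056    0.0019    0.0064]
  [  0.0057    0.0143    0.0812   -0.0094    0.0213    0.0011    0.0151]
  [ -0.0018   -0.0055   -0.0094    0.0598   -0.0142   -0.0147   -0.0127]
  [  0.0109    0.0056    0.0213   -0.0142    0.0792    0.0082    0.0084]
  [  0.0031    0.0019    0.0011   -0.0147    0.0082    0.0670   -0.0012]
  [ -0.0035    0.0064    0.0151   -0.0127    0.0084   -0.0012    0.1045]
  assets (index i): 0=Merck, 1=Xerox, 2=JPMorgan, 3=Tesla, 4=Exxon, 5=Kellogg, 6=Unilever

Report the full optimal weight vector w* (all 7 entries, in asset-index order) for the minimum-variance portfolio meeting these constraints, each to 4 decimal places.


p=Σ⁻¹μ = [1.6838  1.0835  0.6196  1.7862  1.7267  0.3771  0.9401]
q=Σ⁻¹𝟙 = [34.0111  34.4625  3.1343  29.9725  6.9363  18.2550  11.4396]
a=μᵀp=0.702501  b=𝟙ᵀp=8.217023  c=𝟙ᵀq=138.211221  D=ac−b²=29.573991
λ₁=(c·0.087−b)/D = (138.211221·0.087−8.217023)/29.573991 = 0.128740
λ₂=(a−b·0.087)/D = (0.702501−8.217023·0.087)/29.573991 = -0.000419
w* = 0.128740·p + -0.000419·q:
  w_0 = 0.128740·1.6838 + -0.000419·34.0111 = 0.2025  (Merck)
  w_1 = 0.128740·1.0835 + -0.000419·34.4625 = 0.1251  (Xerox)
  w_2 = 0.128740·0.6196 + -0.000419·3.1343 = 0.0785  (JPMorgan)
  w_3 = 0.128740·1.7862 + -0.000419·29.9725 = 0.2174  (Tesla)
  w_4 = 0.128740·1.7267 + -0.000419·6.9363 = 0.2194  (Exxon)
  w_5 = 0.128740·0.3771 + -0.000419·18.2550 = 0.0409  (Kellogg)
  w_6 = 0.128740·0.9401 + -0.000419·11.4396 = 0.1162  (Unilever)
Σw_i=1.0000  μᵀw=0.0870
σ²=wᵀΣw=λ₁·μ_p+λ₂ = 0.128740·0.087 + -0.000419 = 0.010782 ≈ 0.0108

0.2025  0.1251  0.0785  0.2174  0.2194  0.0409  0.1162


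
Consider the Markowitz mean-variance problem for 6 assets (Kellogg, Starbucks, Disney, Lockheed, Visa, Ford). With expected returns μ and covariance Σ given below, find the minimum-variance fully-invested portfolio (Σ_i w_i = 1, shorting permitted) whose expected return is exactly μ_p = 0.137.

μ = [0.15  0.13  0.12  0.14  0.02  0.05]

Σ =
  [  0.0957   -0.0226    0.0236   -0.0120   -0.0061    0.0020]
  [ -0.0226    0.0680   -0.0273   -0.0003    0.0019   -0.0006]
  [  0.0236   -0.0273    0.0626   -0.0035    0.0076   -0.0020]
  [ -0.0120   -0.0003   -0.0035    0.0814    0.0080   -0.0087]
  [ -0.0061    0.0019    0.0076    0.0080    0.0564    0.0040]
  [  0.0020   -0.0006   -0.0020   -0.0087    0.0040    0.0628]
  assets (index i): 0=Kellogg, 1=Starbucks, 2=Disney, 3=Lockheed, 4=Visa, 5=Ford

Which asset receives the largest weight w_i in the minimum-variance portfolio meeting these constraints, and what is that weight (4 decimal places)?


u=Σ⁻¹μ = [1.9558  3.8234  3.0631  2.3223  -0.3910  1.2146]
v=Σ⁻¹𝟙 = [13.8452  28.5667  23.2932  16.2227  11.5484  18.0092]
a=μᵀu=1.536020  b=𝟙ᵀu=11.988256  c=𝟙ᵀv=111.485564  D=ac−b²=27.525752
λ₁=(c·0.137−b)/D = (111.485564·0.137−11.988256)/27.525752 = 0.119352
λ₂=(a−b·0.137)/D = (1.536020−11.988256·0.137)/27.525752 = -0.003864
w* = 0.119352·u + -0.003864·v:
  w_0 = 0.119352·1.9558 + -0.003864·13.8452 = 0.1799  (Kellogg)
  w_1 = 0.119352·3.8234 + -0.003864·28.5667 = 0.3459  (Starbucks)
  w_2 = 0.119352·3.0631 + -0.003864·23.2932 = 0.2756  (Disney)
  w_3 = 0.119352·2.3223 + -0.003864·16.2227 = 0.2145  (Lockheed)
  w_4 = 0.119352·-0.3910 + -0.003864·11.5484 = -0.0913  (Visa)
  w_5 = 0.119352·1.2146 + -0.003864·18.0092 = 0.0754  (Ford)
Σw_i=1.0000  μᵀw=0.1370
σ²=wᵀΣw=λ₁·μ_p+λ₂ = 0.119352·0.137 + -0.003864 = 0.012487 ≈ 0.0125

Starbucks (0.3459)


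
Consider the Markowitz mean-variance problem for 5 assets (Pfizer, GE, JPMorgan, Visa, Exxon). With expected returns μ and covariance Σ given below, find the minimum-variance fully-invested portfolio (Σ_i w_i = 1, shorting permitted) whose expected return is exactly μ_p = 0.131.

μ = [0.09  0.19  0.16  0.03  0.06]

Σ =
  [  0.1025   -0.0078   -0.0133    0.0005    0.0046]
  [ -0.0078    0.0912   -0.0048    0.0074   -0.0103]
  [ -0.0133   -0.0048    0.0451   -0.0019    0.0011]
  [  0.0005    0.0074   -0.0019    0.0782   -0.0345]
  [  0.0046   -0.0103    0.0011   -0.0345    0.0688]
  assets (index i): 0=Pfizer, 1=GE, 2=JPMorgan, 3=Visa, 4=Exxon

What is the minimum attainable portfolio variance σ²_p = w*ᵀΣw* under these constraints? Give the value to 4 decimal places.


p=Σ⁻¹μ = [1.5528  2.5408  4.2771  0.9165  1.5399]
q=Σ⁻¹𝟙 = [13.1516  14.7106  27.9625  24.1276  27.5097]
a=μᵀp=1.426720  b=𝟙ᵀp=10.827065  c=𝟙ᵀq=107.461943  D=ac−b²=36.092796
λ₁=(c·0.131−b)/D = (107.461943·0.131−10.827065)/36.092796 = 0.090058
λ₂=(a−b·0.131)/D = (1.426720−10.827065·0.131)/36.092796 = 0.000232
w* = 0.090058·p + 0.000232·q:
  w_0 = 0.090058·1.5528 + 0.000232·13.1516 = 0.1429  (Pfizer)
  w_1 = 0.090058·2.5408 + 0.000232·14.7106 = 0.2322  (GE)
  w_2 = 0.090058·4.2771 + 0.000232·27.9625 = 0.3917  (JPMorgan)
  w_3 = 0.090058·0.9165 + 0.000232·24.1276 = 0.0881  (Visa)
  w_4 = 0.090058·1.5399 + 0.000232·27.5097 = 0.1451  (Exxon)
Σw_i=1.0000  μᵀw=0.1310
σ²=wᵀΣw=λ₁·μ_p+λ₂ = 0.090058·0.131 + 0.000232 = 0.012030 ≈ 0.0120

0.0120


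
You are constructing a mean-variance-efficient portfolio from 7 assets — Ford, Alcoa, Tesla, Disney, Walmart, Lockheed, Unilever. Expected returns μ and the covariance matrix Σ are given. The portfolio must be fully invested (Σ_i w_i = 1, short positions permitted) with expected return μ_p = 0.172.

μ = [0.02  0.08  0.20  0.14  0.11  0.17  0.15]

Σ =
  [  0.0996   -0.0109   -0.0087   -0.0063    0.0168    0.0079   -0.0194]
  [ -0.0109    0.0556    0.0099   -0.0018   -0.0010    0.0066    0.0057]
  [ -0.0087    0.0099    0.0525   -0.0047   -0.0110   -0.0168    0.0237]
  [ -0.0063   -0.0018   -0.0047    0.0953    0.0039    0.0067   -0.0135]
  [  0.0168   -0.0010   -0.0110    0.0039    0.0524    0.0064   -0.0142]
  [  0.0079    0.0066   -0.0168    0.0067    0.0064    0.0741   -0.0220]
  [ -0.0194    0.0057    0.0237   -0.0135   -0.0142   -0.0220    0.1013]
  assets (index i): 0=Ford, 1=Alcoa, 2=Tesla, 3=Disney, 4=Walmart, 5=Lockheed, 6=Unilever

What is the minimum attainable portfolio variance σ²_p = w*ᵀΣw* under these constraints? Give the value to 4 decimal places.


0.0126

u=Σ⁻¹μ = [0.3158  0.1351  4.9190  1.6195  2.9669  3.4871  1.7718]
v=Σ⁻¹𝟙 = [12.2027  13.4680  23.1731  12.6496  21.1325  17.5834  14.4960]
a=μᵀu=2.412594  b=𝟙ᵀu=15.215204  c=𝟙ᵀv=114.705240  D=ac−b²=45.234780
λ₁=(c·0.172−b)/D = (114.705240·0.172−15.215204)/45.234780 = 0.099793
λ₂=(a−b·0.172)/D = (2.412594−15.215204·0.172)/45.234780 = -0.004519
w* = 0.099793·u + -0.004519·v:
  w_0 = 0.099793·0.3158 + -0.004519·12.2027 = -0.0236  (Ford)
  w_1 = 0.099793·0.1351 + -0.004519·13.4680 = -0.0474  (Alcoa)
  w_2 = 0.099793·4.9190 + -0.004519·23.1731 = 0.3862  (Tesla)
  w_3 = 0.099793·1.6195 + -0.004519·12.6496 = 0.1044  (Disney)
  w_4 = 0.099793·2.9669 + -0.004519·21.1325 = 0.2006  (Walmart)
  w_5 = 0.099793·3.4871 + -0.004519·17.5834 = 0.2685  (Lockheed)
  w_6 = 0.099793·1.7718 + -0.004519·14.4960 = 0.1113  (Unilever)
Σw_i=1.0000  μᵀw=0.1720
σ²=wᵀΣw=λ₁·μ_p+λ₂ = 0.099793·0.172 + -0.004519 = 0.012645 ≈ 0.0126


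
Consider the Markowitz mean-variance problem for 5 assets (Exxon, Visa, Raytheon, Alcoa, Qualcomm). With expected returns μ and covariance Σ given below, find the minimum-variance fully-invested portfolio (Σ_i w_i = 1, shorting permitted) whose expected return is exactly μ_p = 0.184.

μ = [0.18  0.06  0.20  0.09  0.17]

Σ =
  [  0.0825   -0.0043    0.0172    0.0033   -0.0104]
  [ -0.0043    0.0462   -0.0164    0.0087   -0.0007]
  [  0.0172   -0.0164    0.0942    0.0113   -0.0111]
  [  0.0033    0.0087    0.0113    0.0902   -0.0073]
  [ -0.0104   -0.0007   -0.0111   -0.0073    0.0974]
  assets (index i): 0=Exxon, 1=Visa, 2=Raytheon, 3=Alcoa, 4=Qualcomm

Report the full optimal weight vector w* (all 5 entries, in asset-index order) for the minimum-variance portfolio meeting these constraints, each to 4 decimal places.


0.3171  0.0044  0.3514  -0.0096  0.3367

p=Σ⁻¹μ = [2.0776  2.2421  2.3326  0.5990  2.2941]
q=Σ⁻¹𝟙 = [12.0825  26.4498  13.7506  7.4936  13.8758]
a=μᵀp=1.418906  b=𝟙ᵀp=9.545269  c=𝟙ᵀq=73.652354  D=ac−b²=13.393626
λ₁=(c·0.184−b)/D = (73.652354·0.184−9.545269)/13.393626 = 0.299155
λ₂=(a−b·0.184)/D = (1.418906−9.545269·0.184)/13.393626 = -0.025193
w* = 0.299155·p + -0.025193·q:
  w_0 = 0.299155·2.0776 + -0.025193·12.0825 = 0.3171  (Exxon)
  w_1 = 0.299155·2.2421 + -0.025193·26.4498 = 0.0044  (Visa)
  w_2 = 0.299155·2.3326 + -0.025193·13.7506 = 0.3514  (Raytheon)
  w_3 = 0.299155·0.5990 + -0.025193·7.4936 = -0.0096  (Alcoa)
  w_4 = 0.299155·2.2941 + -0.025193·13.8758 = 0.3367  (Qualcomm)
Σw_i=1.0000  μᵀw=0.1840
σ²=wᵀΣw=λ₁·μ_p+λ₂ = 0.299155·0.184 + -0.025193 = 0.029852 ≈ 0.0299


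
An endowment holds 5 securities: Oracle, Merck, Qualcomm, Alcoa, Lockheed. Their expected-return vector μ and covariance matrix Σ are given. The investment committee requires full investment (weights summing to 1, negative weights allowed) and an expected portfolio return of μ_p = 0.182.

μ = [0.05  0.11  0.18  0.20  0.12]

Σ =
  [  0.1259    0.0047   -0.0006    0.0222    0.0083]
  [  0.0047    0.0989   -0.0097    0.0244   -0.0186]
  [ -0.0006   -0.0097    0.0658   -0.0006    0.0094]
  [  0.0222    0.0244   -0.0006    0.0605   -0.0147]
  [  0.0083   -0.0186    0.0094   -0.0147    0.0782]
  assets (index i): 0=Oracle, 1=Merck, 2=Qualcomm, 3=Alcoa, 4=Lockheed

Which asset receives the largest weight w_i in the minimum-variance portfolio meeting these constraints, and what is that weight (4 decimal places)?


p=Σ⁻¹μ = [-0.4098  0.8927  2.5874  3.6479  2.1651]
q=Σ⁻¹𝟙 = [3.9580  10.7135  14.6721  14.7716  15.9290]
a=μᵀp=1.532812  b=𝟙ᵀp=8.883168  c=𝟙ᵀq=60.044219  D=ac−b²=13.125826
λ₁=(c·0.182−b)/D = (60.044219·0.182−8.883168)/13.125826 = 0.155791
λ₂=(a−b·0.182)/D = (1.532812−8.883168·0.182)/13.125826 = -0.006394
w* = 0.155791·p + -0.006394·q:
  w_0 = 0.155791·-0.4098 + -0.006394·3.9580 = -0.0892  (Oracle)
  w_1 = 0.155791·0.8927 + -0.006394·10.7135 = 0.0706  (Merck)
  w_2 = 0.155791·2.5874 + -0.006394·14.6721 = 0.3093  (Qualcomm)
  w_3 = 0.155791·3.6479 + -0.006394·14.7716 = 0.4739  (Alcoa)
  w_4 = 0.155791·2.1651 + -0.006394·15.9290 = 0.2354  (Lockheed)
Σw_i=1.0000  μᵀw=0.1820
σ²=wᵀΣw=λ₁·μ_p+λ₂ = 0.155791·0.182 + -0.006394 = 0.021960 ≈ 0.0220

Alcoa (0.4739)


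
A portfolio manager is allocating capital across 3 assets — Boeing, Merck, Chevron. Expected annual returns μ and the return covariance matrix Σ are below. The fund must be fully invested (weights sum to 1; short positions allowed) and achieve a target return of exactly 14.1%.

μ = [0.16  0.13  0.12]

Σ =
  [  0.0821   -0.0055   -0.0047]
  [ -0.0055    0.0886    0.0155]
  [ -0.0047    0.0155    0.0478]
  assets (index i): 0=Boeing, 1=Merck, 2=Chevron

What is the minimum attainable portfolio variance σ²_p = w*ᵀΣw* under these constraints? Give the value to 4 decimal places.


0.0266

g=Σ⁻¹μ = [2.1625  1.1928  2.3363]
h=Σ⁻¹𝟙 = [13.8796  8.7458  19.4493]
a=μᵀg=0.781419  b=𝟙ᵀg=5.691592  c=𝟙ᵀh=42.074596  D=ac−b²=0.483659
λ₁=(c·0.141−b)/D = (42.074596·0.141−5.691592)/0.483659 = 0.498132
λ₂=(a−b·0.141)/D = (0.781419−5.691592·0.141)/0.483659 = -0.043617
w* = 0.498132·g + -0.043617·h:
  w_0 = 0.498132·2.1625 + -0.043617·13.8796 = 0.4718  (Boeing)
  w_1 = 0.498132·1.1928 + -0.043617·8.7458 = 0.2127  (Merck)
  w_2 = 0.498132·2.3363 + -0.043617·19.4493 = 0.3155  (Chevron)
Σw_i=1.0000  μᵀw=0.1410
σ²=wᵀΣw=λ₁·μ_p+λ₂ = 0.498132·0.141 + -0.043617 = 0.026620 ≈ 0.0266


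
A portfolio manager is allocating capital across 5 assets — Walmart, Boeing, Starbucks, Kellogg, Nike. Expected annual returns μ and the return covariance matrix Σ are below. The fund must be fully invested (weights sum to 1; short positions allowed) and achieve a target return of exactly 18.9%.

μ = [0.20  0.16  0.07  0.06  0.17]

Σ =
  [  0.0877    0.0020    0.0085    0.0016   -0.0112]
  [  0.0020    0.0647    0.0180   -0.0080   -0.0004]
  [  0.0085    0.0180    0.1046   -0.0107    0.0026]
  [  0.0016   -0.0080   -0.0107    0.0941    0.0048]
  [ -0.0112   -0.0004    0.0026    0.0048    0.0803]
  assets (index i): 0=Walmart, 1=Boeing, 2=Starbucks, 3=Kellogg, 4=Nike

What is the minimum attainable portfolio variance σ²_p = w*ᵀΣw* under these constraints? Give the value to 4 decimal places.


0.0282

u=Σ⁻¹μ = [2.5182  2.4820  0.0471  0.6868  2.4381]
v=Σ⁻¹𝟙 = [11.8719  14.6969  6.9428  11.7880  13.2529]
a=μᵀu=1.359731  b=𝟙ᵀu=8.172161  c=𝟙ᵀv=58.552590  D=ac−b²=12.831549
λ₁=(c·0.189−b)/D = (58.552590·0.189−8.172161)/12.831549 = 0.225560
λ₂=(a−b·0.189)/D = (1.359731−8.172161·0.189)/12.831549 = -0.014403
w* = 0.225560·u + -0.014403·v:
  w_0 = 0.225560·2.5182 + -0.014403·11.8719 = 0.3970  (Walmart)
  w_1 = 0.225560·2.4820 + -0.014403·14.6969 = 0.3482  (Boeing)
  w_2 = 0.225560·0.0471 + -0.014403·6.9428 = -0.0894  (Starbucks)
  w_3 = 0.225560·0.6868 + -0.014403·11.7880 = -0.0149  (Kellogg)
  w_4 = 0.225560·2.4381 + -0.014403·13.2529 = 0.3591  (Nike)
Σw_i=1.0000  μᵀw=0.1890
σ²=wᵀΣw=λ₁·μ_p+λ₂ = 0.225560·0.189 + -0.014403 = 0.028228 ≈ 0.0282


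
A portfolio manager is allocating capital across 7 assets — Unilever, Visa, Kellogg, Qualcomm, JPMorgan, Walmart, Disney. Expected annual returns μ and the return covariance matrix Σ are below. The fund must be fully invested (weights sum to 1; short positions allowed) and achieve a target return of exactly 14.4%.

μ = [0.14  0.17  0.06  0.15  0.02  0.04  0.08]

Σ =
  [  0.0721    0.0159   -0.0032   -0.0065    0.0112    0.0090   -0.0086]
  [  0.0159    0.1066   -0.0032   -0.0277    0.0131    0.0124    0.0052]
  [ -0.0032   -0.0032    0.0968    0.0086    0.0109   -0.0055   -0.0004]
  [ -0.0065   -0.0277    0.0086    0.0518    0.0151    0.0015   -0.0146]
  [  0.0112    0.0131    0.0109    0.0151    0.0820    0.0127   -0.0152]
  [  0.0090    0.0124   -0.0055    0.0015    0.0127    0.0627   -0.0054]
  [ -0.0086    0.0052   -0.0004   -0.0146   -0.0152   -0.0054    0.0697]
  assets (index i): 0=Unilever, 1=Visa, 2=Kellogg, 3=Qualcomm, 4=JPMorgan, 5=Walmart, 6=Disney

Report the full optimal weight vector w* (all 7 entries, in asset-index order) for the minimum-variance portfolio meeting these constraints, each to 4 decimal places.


x=Σ⁻¹μ = [2.2840  2.7327  0.4454  5.5172  -1.2010  0.1035  2.1301]
y=Σ⁻¹𝟙 = [15.0479  12.5863  8.8409  31.7406  3.5476  12.6400  23.7173]
a=μᵀx=1.789151  b=𝟙ᵀx=12.011870  c=𝟙ᵀy=108.120725  D=ac−b²=49.159307
λ₁=(c·0.144−b)/D = (108.120725·0.144−12.011870)/49.159307 = 0.072367
λ₂=(a−b·0.144)/D = (1.789151−12.011870·0.144)/49.159307 = 0.001209
w* = 0.072367·x + 0.001209·y:
  w_0 = 0.072367·2.2840 + 0.001209·15.0479 = 0.1835  (Unilever)
  w_1 = 0.072367·2.7327 + 0.001209·12.5863 = 0.2130  (Visa)
  w_2 = 0.072367·0.4454 + 0.001209·8.8409 = 0.0429  (Kellogg)
  w_3 = 0.072367·5.5172 + 0.001209·31.7406 = 0.4376  (Qualcomm)
  w_4 = 0.072367·-1.2010 + 0.001209·3.5476 = -0.0826  (JPMorgan)
  w_5 = 0.072367·0.1035 + 0.001209·12.6400 = 0.0228  (Walmart)
  w_6 = 0.072367·2.1301 + 0.001209·23.7173 = 0.1828  (Disney)
Σw_i=1.0000  μᵀw=0.1440
σ²=wᵀΣw=λ₁·μ_p+λ₂ = 0.072367·0.144 + 0.001209 = 0.011630 ≈ 0.0116

0.1835  0.2130  0.0429  0.4376  -0.0826  0.0228  0.1828


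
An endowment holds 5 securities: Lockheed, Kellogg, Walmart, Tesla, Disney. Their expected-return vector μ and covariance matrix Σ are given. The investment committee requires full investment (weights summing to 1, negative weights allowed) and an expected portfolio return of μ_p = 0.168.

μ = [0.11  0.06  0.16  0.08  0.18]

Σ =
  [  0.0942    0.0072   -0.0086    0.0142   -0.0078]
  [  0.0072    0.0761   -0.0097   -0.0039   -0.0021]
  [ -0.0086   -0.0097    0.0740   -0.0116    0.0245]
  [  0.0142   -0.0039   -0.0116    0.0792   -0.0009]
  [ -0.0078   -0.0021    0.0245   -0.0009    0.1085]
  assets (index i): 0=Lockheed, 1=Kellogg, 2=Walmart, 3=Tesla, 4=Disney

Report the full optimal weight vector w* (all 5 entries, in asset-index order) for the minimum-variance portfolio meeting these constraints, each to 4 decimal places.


0.2467  -0.1218  0.4604  0.0014  0.4133

u=Σ⁻¹μ = [1.2165  1.0499  2.2028  1.1809  1.2792]
v=Σ⁻¹𝟙 = [9.3677  15.2880  16.6693  14.2153  6.5398]
a=μᵀu=0.873969  b=𝟙ᵀu=6.929202  c=𝟙ᵀv=62.080102  D=ac−b²=6.242260
λ₁=(c·0.168−b)/D = (62.080102·0.168−6.929202)/6.242260 = 0.560735
λ₂=(a−b·0.168)/D = (0.873969−6.929202·0.168)/6.242260 = -0.046479
w* = 0.560735·u + -0.046479·v:
  w_0 = 0.560735·1.2165 + -0.046479·9.3677 = 0.2467  (Lockheed)
  w_1 = 0.560735·1.0499 + -0.046479·15.2880 = -0.1218  (Kellogg)
  w_2 = 0.560735·2.2028 + -0.046479·16.6693 = 0.4604  (Walmart)
  w_3 = 0.560735·1.1809 + -0.046479·14.2153 = 0.0014  (Tesla)
  w_4 = 0.560735·1.2792 + -0.046479·6.5398 = 0.4133  (Disney)
Σw_i=1.0000  μᵀw=0.1680
σ²=wᵀΣw=λ₁·μ_p+λ₂ = 0.560735·0.168 + -0.046479 = 0.047724 ≈ 0.0477


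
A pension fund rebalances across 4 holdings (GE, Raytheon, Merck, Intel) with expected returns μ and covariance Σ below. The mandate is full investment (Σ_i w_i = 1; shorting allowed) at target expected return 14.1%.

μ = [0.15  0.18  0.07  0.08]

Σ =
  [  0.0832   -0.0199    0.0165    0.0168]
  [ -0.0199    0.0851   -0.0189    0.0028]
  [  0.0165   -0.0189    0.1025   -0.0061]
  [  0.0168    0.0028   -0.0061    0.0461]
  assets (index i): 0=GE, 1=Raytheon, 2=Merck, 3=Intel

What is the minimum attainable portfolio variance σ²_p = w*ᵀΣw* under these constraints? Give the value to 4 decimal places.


0.0209

p=Σ⁻¹μ = [2.1005  2.7786  0.9120  0.9218]
q=Σ⁻¹𝟙 = [9.6326  16.1150  12.2976  18.8300]
a=μᵀp=0.952795  b=𝟙ᵀp=6.712831  c=𝟙ᵀq=56.875248  D=ac−b²=9.128330
λ₁=(c·0.141−b)/D = (56.875248·0.141−6.712831)/9.128330 = 0.143134
λ₂=(a−b·0.141)/D = (0.952795−6.712831·0.141)/9.128330 = 0.000689
w* = 0.143134·p + 0.000689·q:
  w_0 = 0.143134·2.1005 + 0.000689·9.6326 = 0.3073  (GE)
  w_1 = 0.143134·2.7786 + 0.000689·16.1150 = 0.4088  (Raytheon)
  w_2 = 0.143134·0.9120 + 0.000689·12.2976 = 0.1390  (Merck)
  w_3 = 0.143134·0.9218 + 0.000689·18.8300 = 0.1449  (Intel)
Σw_i=1.0000  μᵀw=0.1410
σ²=wᵀΣw=λ₁·μ_p+λ₂ = 0.143134·0.141 + 0.000689 = 0.020871 ≈ 0.0209


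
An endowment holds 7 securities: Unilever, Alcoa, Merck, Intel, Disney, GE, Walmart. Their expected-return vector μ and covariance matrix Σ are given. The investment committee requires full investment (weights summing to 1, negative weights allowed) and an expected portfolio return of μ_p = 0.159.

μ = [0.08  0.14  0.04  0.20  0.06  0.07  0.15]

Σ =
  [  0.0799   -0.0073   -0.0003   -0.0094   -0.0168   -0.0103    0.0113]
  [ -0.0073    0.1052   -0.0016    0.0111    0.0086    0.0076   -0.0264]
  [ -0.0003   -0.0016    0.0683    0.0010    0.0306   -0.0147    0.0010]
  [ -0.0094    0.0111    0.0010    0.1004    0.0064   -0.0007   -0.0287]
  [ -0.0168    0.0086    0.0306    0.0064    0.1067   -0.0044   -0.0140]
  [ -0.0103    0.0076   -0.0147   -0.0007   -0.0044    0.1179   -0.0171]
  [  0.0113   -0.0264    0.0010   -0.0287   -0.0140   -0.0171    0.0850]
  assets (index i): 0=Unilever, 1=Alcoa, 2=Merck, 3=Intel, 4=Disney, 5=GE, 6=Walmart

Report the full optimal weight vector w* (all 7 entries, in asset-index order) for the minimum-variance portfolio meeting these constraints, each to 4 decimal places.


g=Σ⁻¹μ = [1.3453  1.8520  0.4235  2.8653  0.8408  1.2012  3.5037]
h=Σ⁻¹𝟙 = [16.2785  13.1857  13.1806  16.0954  9.8143  14.5709  23.5232]
a=μᵀg=1.617004  b=𝟙ᵀg=12.031897  c=𝟙ᵀh=106.648701  D=ac−b²=27.684824
λ₁=(c·0.159−b)/D = (106.648701·0.159−12.031897)/27.684824 = 0.177904
λ₂=(a−b·0.159)/D = (1.617004−12.031897·0.159)/27.684824 = -0.010694
w* = 0.177904·g + -0.010694·h:
  w_0 = 0.177904·1.3453 + -0.010694·16.2785 = 0.0652  (Unilever)
  w_1 = 0.177904·1.8520 + -0.010694·13.1857 = 0.1885  (Alcoa)
  w_2 = 0.177904·0.4235 + -0.010694·13.1806 = -0.0656  (Merck)
  w_3 = 0.177904·2.8653 + -0.010694·16.0954 = 0.3376  (Intel)
  w_4 = 0.177904·0.8408 + -0.010694·9.8143 = 0.0446  (Disney)
  w_5 = 0.177904·1.2012 + -0.010694·14.5709 = 0.0579  (GE)
  w_6 = 0.177904·3.5037 + -0.010694·23.5232 = 0.3718  (Walmart)
Σw_i=1.0000  μᵀw=0.1590
σ²=wᵀΣw=λ₁·μ_p+λ₂ = 0.177904·0.159 + -0.010694 = 0.017593 ≈ 0.0176

0.0652  0.1885  -0.0656  0.3376  0.0446  0.0579  0.3718


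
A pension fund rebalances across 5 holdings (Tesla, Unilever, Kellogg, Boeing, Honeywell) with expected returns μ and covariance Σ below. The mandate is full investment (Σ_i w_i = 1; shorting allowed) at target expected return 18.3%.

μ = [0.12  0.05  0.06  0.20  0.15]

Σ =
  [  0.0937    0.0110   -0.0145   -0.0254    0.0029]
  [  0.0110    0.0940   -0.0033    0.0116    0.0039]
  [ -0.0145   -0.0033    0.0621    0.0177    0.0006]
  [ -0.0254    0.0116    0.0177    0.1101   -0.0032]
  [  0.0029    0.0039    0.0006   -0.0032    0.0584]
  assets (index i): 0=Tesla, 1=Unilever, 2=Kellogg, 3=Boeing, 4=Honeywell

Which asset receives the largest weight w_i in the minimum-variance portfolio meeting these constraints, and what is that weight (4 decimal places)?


Boeing (0.4550)

x=Σ⁻¹μ = [1.9247  -0.0481  0.7554  2.2195  2.5900]
y=Σ⁻¹𝟙 = [14.4328  7.7245  17.0686  9.3261  16.2264]
a=μᵀx=1.106276  b=𝟙ᵀx=7.441443  c=𝟙ᵀy=64.778283  D=ac−b²=16.287594
λ₁=(c·0.183−b)/D = (64.778283·0.183−7.441443)/16.287594 = 0.270941
λ₂=(a−b·0.183)/D = (1.106276−7.441443·0.183)/16.287594 = -0.015687
w* = 0.270941·x + -0.015687·y:
  w_0 = 0.270941·1.9247 + -0.015687·14.4328 = 0.2951  (Tesla)
  w_1 = 0.270941·-0.0481 + -0.015687·7.7245 = -0.1342  (Unilever)
  w_2 = 0.270941·0.7554 + -0.015687·17.0686 = -0.0631  (Kellogg)
  w_3 = 0.270941·2.2195 + -0.015687·9.3261 = 0.4550  (Boeing)
  w_4 = 0.270941·2.5900 + -0.015687·16.2264 = 0.4472  (Honeywell)
Σw_i=1.0000  μᵀw=0.1830
σ²=wᵀΣw=λ₁·μ_p+λ₂ = 0.270941·0.183 + -0.015687 = 0.033895 ≈ 0.0339


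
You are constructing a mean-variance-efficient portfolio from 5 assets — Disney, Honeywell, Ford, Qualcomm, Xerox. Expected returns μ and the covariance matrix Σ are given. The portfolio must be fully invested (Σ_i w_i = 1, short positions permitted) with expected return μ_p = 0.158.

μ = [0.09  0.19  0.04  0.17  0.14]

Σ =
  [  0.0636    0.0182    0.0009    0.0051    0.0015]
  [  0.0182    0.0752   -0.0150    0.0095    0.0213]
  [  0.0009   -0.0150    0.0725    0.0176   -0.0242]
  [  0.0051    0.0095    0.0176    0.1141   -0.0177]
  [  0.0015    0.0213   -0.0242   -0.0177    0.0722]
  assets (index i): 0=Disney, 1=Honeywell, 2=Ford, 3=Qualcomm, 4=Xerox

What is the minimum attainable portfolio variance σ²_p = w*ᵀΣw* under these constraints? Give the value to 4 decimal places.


p=Σ⁻¹μ = [0.7106  1.8134  1.2940  1.4453  2.1774]
q=Σ⁻¹𝟙 = [12.1398  7.7723  20.0497  7.5658  19.8803]
a=μᵀp=1.010802  b=𝟙ᵀp=7.440734  c=𝟙ᵀq=67.407921  D=ac−b²=12.771565
λ₁=(c·0.158−b)/D = (67.407921·0.158−7.440734)/12.771565 = 0.251318
λ₂=(a−b·0.158)/D = (1.010802−7.440734·0.158)/12.771565 = -0.012906
w* = 0.251318·p + -0.012906·q:
  w_0 = 0.251318·0.7106 + -0.012906·12.1398 = 0.0219  (Disney)
  w_1 = 0.251318·1.8134 + -0.012906·7.7723 = 0.3554  (Honeywell)
  w_2 = 0.251318·1.2940 + -0.012906·20.0497 = 0.0664  (Ford)
  w_3 = 0.251318·1.4453 + -0.012906·7.5658 = 0.2656  (Qualcomm)
  w_4 = 0.251318·2.1774 + -0.012906·19.8803 = 0.2906  (Xerox)
Σw_i=1.0000  μᵀw=0.1580
σ²=wᵀΣw=λ₁·μ_p+λ₂ = 0.251318·0.158 + -0.012906 = 0.026802 ≈ 0.0268

0.0268


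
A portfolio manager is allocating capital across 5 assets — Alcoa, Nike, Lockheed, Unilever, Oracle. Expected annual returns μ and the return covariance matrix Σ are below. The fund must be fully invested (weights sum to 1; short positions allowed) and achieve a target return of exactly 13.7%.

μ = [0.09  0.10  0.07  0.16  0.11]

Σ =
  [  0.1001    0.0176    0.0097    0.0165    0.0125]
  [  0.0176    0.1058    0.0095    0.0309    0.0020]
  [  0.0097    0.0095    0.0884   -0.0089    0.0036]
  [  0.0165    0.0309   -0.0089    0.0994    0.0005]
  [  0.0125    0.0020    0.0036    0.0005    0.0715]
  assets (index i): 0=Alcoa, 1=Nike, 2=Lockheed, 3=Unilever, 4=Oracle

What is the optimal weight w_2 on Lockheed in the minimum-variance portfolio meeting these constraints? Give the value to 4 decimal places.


x=Σ⁻¹μ = [0.3327  0.3486  0.8123  1.5117  1.4191]
y=Σ⁻¹𝟙 = [5.1467  4.9108  10.5788  8.5645  12.3563]
a=μᵀx=0.519626  b=𝟙ᵀx=4.424314  c=𝟙ᵀy=41.557139  D=ac−b²=2.019613
λ₁=(c·0.137−b)/D = (41.557139·0.137−4.424314)/2.019613 = 0.628345
λ₂=(a−b·0.137)/D = (0.519626−4.424314·0.137)/2.019613 = -0.042833
w* = 0.628345·x + -0.042833·y:
  w_0 = 0.628345·0.3327 + -0.042833·5.1467 = -0.0114  (Alcoa)
  w_1 = 0.628345·0.3486 + -0.042833·4.9108 = 0.0087  (Nike)
  w_2 = 0.628345·0.8123 + -0.042833·10.5788 = 0.0573  (Lockheed)
  w_3 = 0.628345·1.5117 + -0.042833·8.5645 = 0.5830  (Unilever)
  w_4 = 0.628345·1.4191 + -0.042833·12.3563 = 0.3624  (Oracle)
Σw_i=1.0000  μᵀw=0.1370
σ²=wᵀΣw=λ₁·μ_p+λ₂ = 0.628345·0.137 + -0.042833 = 0.043251 ≈ 0.0433

0.0573


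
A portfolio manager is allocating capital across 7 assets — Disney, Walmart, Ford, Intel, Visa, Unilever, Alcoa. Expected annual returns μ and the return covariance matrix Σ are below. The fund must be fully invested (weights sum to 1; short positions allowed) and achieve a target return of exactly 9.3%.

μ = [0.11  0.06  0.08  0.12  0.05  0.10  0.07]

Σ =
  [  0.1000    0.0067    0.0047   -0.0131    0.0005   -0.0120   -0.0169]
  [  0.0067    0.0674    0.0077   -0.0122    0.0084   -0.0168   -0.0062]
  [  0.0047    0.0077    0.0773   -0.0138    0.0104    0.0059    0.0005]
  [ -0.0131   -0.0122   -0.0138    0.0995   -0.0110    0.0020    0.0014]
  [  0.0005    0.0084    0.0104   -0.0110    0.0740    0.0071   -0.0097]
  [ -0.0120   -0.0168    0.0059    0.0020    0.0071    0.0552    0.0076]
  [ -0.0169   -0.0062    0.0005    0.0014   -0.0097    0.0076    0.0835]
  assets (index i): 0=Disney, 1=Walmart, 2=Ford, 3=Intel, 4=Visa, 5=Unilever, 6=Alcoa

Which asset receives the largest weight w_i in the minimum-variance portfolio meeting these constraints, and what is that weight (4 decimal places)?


x=Σ⁻¹μ = [1.6398  1.5404  0.8354  1.7273  0.5577  2.2605  1.1097]
y=Σ⁻¹𝟙 = [15.6377  20.7602  9.4397  16.6277  12.0956  22.5044  15.7040]
a=μᵀx=0.878520  b=𝟙ᵀx=9.670751  c=𝟙ᵀy=112.769222  D=ac−b²=5.546638
λ₁=(c·0.093−b)/D = (112.769222·0.093−9.670751)/5.546638 = 0.147258
λ₂=(a−b·0.093)/D = (0.878520−9.670751·0.093)/5.546638 = -0.003761
w* = 0.147258·x + -0.003761·y:
  w_0 = 0.147258·1.6398 + -0.003761·15.6377 = 0.1827  (Disney)
  w_1 = 0.147258·1.5404 + -0.003761·20.7602 = 0.1488  (Walmart)
  w_2 = 0.147258·0.8354 + -0.003761·9.4397 = 0.0875  (Ford)
  w_3 = 0.147258·1.7273 + -0.003761·16.6277 = 0.1918  (Intel)
  w_4 = 0.147258·0.5577 + -0.003761·12.0956 = 0.0366  (Visa)
  w_5 = 0.147258·2.2605 + -0.003761·22.5044 = 0.2482  (Unilever)
  w_6 = 0.147258·1.1097 + -0.003761·15.7040 = 0.1043  (Alcoa)
Σw_i=1.0000  μᵀw=0.0930
σ²=wᵀΣw=λ₁·μ_p+λ₂ = 0.147258·0.093 + -0.003761 = 0.009934 ≈ 0.0099

Unilever (0.2482)


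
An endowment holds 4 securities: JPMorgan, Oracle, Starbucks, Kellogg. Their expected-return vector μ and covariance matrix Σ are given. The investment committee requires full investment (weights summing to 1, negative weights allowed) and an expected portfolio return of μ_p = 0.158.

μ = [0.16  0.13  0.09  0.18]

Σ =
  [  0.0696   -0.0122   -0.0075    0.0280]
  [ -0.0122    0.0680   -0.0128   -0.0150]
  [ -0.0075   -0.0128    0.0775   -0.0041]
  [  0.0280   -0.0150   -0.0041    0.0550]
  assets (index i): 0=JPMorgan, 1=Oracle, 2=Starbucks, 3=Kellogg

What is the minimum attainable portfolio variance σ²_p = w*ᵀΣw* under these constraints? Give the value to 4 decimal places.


0.0199

g=Σ⁻¹μ = [1.7158  3.3753  2.0686  3.4739]
h=Σ⁻¹𝟙 = [12.8256  25.0411  19.3342  19.9231]
a=μᵀg=1.524808  b=𝟙ᵀg=10.633683  c=𝟙ᵀh=77.124069  D=ac−b²=4.524172
λ₁=(c·0.158−b)/D = (77.124069·0.158−10.633683)/4.524172 = 0.343029
λ₂=(a−b·0.158)/D = (1.524808−10.633683·0.158)/4.524172 = -0.034330
w* = 0.343029·g + -0.034330·h:
  w_0 = 0.343029·1.7158 + -0.034330·12.8256 = 0.1483  (JPMorgan)
  w_1 = 0.343029·3.3753 + -0.034330·25.0411 = 0.2982  (Oracle)
  w_2 = 0.343029·2.0686 + -0.034330·19.3342 = 0.0458  (Starbucks)
  w_3 = 0.343029·3.4739 + -0.034330·19.9231 = 0.5077  (Kellogg)
Σw_i=1.0000  μᵀw=0.1580
σ²=wᵀΣw=λ₁·μ_p+λ₂ = 0.343029·0.158 + -0.034330 = 0.019869 ≈ 0.0199
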